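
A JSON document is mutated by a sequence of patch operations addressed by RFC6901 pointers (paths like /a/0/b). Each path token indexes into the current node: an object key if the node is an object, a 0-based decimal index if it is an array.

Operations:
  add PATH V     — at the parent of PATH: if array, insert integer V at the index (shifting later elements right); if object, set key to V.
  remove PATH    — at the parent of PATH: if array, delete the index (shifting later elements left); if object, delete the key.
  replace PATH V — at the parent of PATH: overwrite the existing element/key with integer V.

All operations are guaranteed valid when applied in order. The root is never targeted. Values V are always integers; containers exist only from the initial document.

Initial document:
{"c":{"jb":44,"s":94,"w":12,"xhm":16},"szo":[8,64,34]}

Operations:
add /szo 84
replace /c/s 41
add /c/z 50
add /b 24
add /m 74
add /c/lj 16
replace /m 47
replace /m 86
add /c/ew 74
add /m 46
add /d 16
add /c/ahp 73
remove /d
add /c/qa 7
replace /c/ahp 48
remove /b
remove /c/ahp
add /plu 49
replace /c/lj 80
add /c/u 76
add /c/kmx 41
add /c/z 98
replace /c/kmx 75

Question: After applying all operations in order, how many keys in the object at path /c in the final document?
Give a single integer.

After op 1 (add /szo 84): {"c":{"jb":44,"s":94,"w":12,"xhm":16},"szo":84}
After op 2 (replace /c/s 41): {"c":{"jb":44,"s":41,"w":12,"xhm":16},"szo":84}
After op 3 (add /c/z 50): {"c":{"jb":44,"s":41,"w":12,"xhm":16,"z":50},"szo":84}
After op 4 (add /b 24): {"b":24,"c":{"jb":44,"s":41,"w":12,"xhm":16,"z":50},"szo":84}
After op 5 (add /m 74): {"b":24,"c":{"jb":44,"s":41,"w":12,"xhm":16,"z":50},"m":74,"szo":84}
After op 6 (add /c/lj 16): {"b":24,"c":{"jb":44,"lj":16,"s":41,"w":12,"xhm":16,"z":50},"m":74,"szo":84}
After op 7 (replace /m 47): {"b":24,"c":{"jb":44,"lj":16,"s":41,"w":12,"xhm":16,"z":50},"m":47,"szo":84}
After op 8 (replace /m 86): {"b":24,"c":{"jb":44,"lj":16,"s":41,"w":12,"xhm":16,"z":50},"m":86,"szo":84}
After op 9 (add /c/ew 74): {"b":24,"c":{"ew":74,"jb":44,"lj":16,"s":41,"w":12,"xhm":16,"z":50},"m":86,"szo":84}
After op 10 (add /m 46): {"b":24,"c":{"ew":74,"jb":44,"lj":16,"s":41,"w":12,"xhm":16,"z":50},"m":46,"szo":84}
After op 11 (add /d 16): {"b":24,"c":{"ew":74,"jb":44,"lj":16,"s":41,"w":12,"xhm":16,"z":50},"d":16,"m":46,"szo":84}
After op 12 (add /c/ahp 73): {"b":24,"c":{"ahp":73,"ew":74,"jb":44,"lj":16,"s":41,"w":12,"xhm":16,"z":50},"d":16,"m":46,"szo":84}
After op 13 (remove /d): {"b":24,"c":{"ahp":73,"ew":74,"jb":44,"lj":16,"s":41,"w":12,"xhm":16,"z":50},"m":46,"szo":84}
After op 14 (add /c/qa 7): {"b":24,"c":{"ahp":73,"ew":74,"jb":44,"lj":16,"qa":7,"s":41,"w":12,"xhm":16,"z":50},"m":46,"szo":84}
After op 15 (replace /c/ahp 48): {"b":24,"c":{"ahp":48,"ew":74,"jb":44,"lj":16,"qa":7,"s":41,"w":12,"xhm":16,"z":50},"m":46,"szo":84}
After op 16 (remove /b): {"c":{"ahp":48,"ew":74,"jb":44,"lj":16,"qa":7,"s":41,"w":12,"xhm":16,"z":50},"m":46,"szo":84}
After op 17 (remove /c/ahp): {"c":{"ew":74,"jb":44,"lj":16,"qa":7,"s":41,"w":12,"xhm":16,"z":50},"m":46,"szo":84}
After op 18 (add /plu 49): {"c":{"ew":74,"jb":44,"lj":16,"qa":7,"s":41,"w":12,"xhm":16,"z":50},"m":46,"plu":49,"szo":84}
After op 19 (replace /c/lj 80): {"c":{"ew":74,"jb":44,"lj":80,"qa":7,"s":41,"w":12,"xhm":16,"z":50},"m":46,"plu":49,"szo":84}
After op 20 (add /c/u 76): {"c":{"ew":74,"jb":44,"lj":80,"qa":7,"s":41,"u":76,"w":12,"xhm":16,"z":50},"m":46,"plu":49,"szo":84}
After op 21 (add /c/kmx 41): {"c":{"ew":74,"jb":44,"kmx":41,"lj":80,"qa":7,"s":41,"u":76,"w":12,"xhm":16,"z":50},"m":46,"plu":49,"szo":84}
After op 22 (add /c/z 98): {"c":{"ew":74,"jb":44,"kmx":41,"lj":80,"qa":7,"s":41,"u":76,"w":12,"xhm":16,"z":98},"m":46,"plu":49,"szo":84}
After op 23 (replace /c/kmx 75): {"c":{"ew":74,"jb":44,"kmx":75,"lj":80,"qa":7,"s":41,"u":76,"w":12,"xhm":16,"z":98},"m":46,"plu":49,"szo":84}
Size at path /c: 10

Answer: 10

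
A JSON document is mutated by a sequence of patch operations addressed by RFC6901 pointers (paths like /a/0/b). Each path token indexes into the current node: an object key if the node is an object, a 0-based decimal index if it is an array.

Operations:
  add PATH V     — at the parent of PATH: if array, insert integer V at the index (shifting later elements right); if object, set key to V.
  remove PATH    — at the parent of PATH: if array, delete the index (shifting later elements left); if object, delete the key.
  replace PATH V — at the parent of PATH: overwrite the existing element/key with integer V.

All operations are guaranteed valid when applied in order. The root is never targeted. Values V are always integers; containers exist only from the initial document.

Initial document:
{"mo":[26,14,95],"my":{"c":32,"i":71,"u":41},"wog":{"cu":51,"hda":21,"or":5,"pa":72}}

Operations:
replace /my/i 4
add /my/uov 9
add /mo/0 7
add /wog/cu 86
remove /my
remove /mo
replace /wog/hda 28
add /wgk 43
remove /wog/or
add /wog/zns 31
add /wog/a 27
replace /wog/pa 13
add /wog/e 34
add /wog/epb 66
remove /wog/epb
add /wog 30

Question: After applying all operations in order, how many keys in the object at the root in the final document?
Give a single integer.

After op 1 (replace /my/i 4): {"mo":[26,14,95],"my":{"c":32,"i":4,"u":41},"wog":{"cu":51,"hda":21,"or":5,"pa":72}}
After op 2 (add /my/uov 9): {"mo":[26,14,95],"my":{"c":32,"i":4,"u":41,"uov":9},"wog":{"cu":51,"hda":21,"or":5,"pa":72}}
After op 3 (add /mo/0 7): {"mo":[7,26,14,95],"my":{"c":32,"i":4,"u":41,"uov":9},"wog":{"cu":51,"hda":21,"or":5,"pa":72}}
After op 4 (add /wog/cu 86): {"mo":[7,26,14,95],"my":{"c":32,"i":4,"u":41,"uov":9},"wog":{"cu":86,"hda":21,"or":5,"pa":72}}
After op 5 (remove /my): {"mo":[7,26,14,95],"wog":{"cu":86,"hda":21,"or":5,"pa":72}}
After op 6 (remove /mo): {"wog":{"cu":86,"hda":21,"or":5,"pa":72}}
After op 7 (replace /wog/hda 28): {"wog":{"cu":86,"hda":28,"or":5,"pa":72}}
After op 8 (add /wgk 43): {"wgk":43,"wog":{"cu":86,"hda":28,"or":5,"pa":72}}
After op 9 (remove /wog/or): {"wgk":43,"wog":{"cu":86,"hda":28,"pa":72}}
After op 10 (add /wog/zns 31): {"wgk":43,"wog":{"cu":86,"hda":28,"pa":72,"zns":31}}
After op 11 (add /wog/a 27): {"wgk":43,"wog":{"a":27,"cu":86,"hda":28,"pa":72,"zns":31}}
After op 12 (replace /wog/pa 13): {"wgk":43,"wog":{"a":27,"cu":86,"hda":28,"pa":13,"zns":31}}
After op 13 (add /wog/e 34): {"wgk":43,"wog":{"a":27,"cu":86,"e":34,"hda":28,"pa":13,"zns":31}}
After op 14 (add /wog/epb 66): {"wgk":43,"wog":{"a":27,"cu":86,"e":34,"epb":66,"hda":28,"pa":13,"zns":31}}
After op 15 (remove /wog/epb): {"wgk":43,"wog":{"a":27,"cu":86,"e":34,"hda":28,"pa":13,"zns":31}}
After op 16 (add /wog 30): {"wgk":43,"wog":30}
Size at the root: 2

Answer: 2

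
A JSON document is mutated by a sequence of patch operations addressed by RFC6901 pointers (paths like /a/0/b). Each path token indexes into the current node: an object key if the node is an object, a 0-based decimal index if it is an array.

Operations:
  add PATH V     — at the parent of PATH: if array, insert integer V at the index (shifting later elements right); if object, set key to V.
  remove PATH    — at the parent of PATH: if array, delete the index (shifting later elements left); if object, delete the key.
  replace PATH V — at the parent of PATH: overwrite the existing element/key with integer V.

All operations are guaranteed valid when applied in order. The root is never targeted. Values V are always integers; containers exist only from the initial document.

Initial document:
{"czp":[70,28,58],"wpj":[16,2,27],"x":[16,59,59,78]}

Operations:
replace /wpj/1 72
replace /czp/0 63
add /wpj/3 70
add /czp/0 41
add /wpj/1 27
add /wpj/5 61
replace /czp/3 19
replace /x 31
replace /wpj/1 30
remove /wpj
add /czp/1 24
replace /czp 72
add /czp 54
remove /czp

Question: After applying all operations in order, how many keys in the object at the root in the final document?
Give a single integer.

Answer: 1

Derivation:
After op 1 (replace /wpj/1 72): {"czp":[70,28,58],"wpj":[16,72,27],"x":[16,59,59,78]}
After op 2 (replace /czp/0 63): {"czp":[63,28,58],"wpj":[16,72,27],"x":[16,59,59,78]}
After op 3 (add /wpj/3 70): {"czp":[63,28,58],"wpj":[16,72,27,70],"x":[16,59,59,78]}
After op 4 (add /czp/0 41): {"czp":[41,63,28,58],"wpj":[16,72,27,70],"x":[16,59,59,78]}
After op 5 (add /wpj/1 27): {"czp":[41,63,28,58],"wpj":[16,27,72,27,70],"x":[16,59,59,78]}
After op 6 (add /wpj/5 61): {"czp":[41,63,28,58],"wpj":[16,27,72,27,70,61],"x":[16,59,59,78]}
After op 7 (replace /czp/3 19): {"czp":[41,63,28,19],"wpj":[16,27,72,27,70,61],"x":[16,59,59,78]}
After op 8 (replace /x 31): {"czp":[41,63,28,19],"wpj":[16,27,72,27,70,61],"x":31}
After op 9 (replace /wpj/1 30): {"czp":[41,63,28,19],"wpj":[16,30,72,27,70,61],"x":31}
After op 10 (remove /wpj): {"czp":[41,63,28,19],"x":31}
After op 11 (add /czp/1 24): {"czp":[41,24,63,28,19],"x":31}
After op 12 (replace /czp 72): {"czp":72,"x":31}
After op 13 (add /czp 54): {"czp":54,"x":31}
After op 14 (remove /czp): {"x":31}
Size at the root: 1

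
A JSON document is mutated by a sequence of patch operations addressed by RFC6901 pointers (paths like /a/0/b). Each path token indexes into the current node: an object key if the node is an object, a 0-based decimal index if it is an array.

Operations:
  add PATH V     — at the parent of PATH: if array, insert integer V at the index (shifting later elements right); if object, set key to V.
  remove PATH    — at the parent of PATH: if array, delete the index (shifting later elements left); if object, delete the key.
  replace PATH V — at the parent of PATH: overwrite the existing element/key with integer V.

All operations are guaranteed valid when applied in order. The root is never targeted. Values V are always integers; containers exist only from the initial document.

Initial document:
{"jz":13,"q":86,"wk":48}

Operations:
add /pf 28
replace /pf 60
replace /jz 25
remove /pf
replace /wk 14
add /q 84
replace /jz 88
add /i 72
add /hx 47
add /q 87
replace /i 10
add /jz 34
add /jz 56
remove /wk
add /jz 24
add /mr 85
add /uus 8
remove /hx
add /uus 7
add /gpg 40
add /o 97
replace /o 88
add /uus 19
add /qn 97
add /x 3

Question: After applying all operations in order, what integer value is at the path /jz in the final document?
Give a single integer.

Answer: 24

Derivation:
After op 1 (add /pf 28): {"jz":13,"pf":28,"q":86,"wk":48}
After op 2 (replace /pf 60): {"jz":13,"pf":60,"q":86,"wk":48}
After op 3 (replace /jz 25): {"jz":25,"pf":60,"q":86,"wk":48}
After op 4 (remove /pf): {"jz":25,"q":86,"wk":48}
After op 5 (replace /wk 14): {"jz":25,"q":86,"wk":14}
After op 6 (add /q 84): {"jz":25,"q":84,"wk":14}
After op 7 (replace /jz 88): {"jz":88,"q":84,"wk":14}
After op 8 (add /i 72): {"i":72,"jz":88,"q":84,"wk":14}
After op 9 (add /hx 47): {"hx":47,"i":72,"jz":88,"q":84,"wk":14}
After op 10 (add /q 87): {"hx":47,"i":72,"jz":88,"q":87,"wk":14}
After op 11 (replace /i 10): {"hx":47,"i":10,"jz":88,"q":87,"wk":14}
After op 12 (add /jz 34): {"hx":47,"i":10,"jz":34,"q":87,"wk":14}
After op 13 (add /jz 56): {"hx":47,"i":10,"jz":56,"q":87,"wk":14}
After op 14 (remove /wk): {"hx":47,"i":10,"jz":56,"q":87}
After op 15 (add /jz 24): {"hx":47,"i":10,"jz":24,"q":87}
After op 16 (add /mr 85): {"hx":47,"i":10,"jz":24,"mr":85,"q":87}
After op 17 (add /uus 8): {"hx":47,"i":10,"jz":24,"mr":85,"q":87,"uus":8}
After op 18 (remove /hx): {"i":10,"jz":24,"mr":85,"q":87,"uus":8}
After op 19 (add /uus 7): {"i":10,"jz":24,"mr":85,"q":87,"uus":7}
After op 20 (add /gpg 40): {"gpg":40,"i":10,"jz":24,"mr":85,"q":87,"uus":7}
After op 21 (add /o 97): {"gpg":40,"i":10,"jz":24,"mr":85,"o":97,"q":87,"uus":7}
After op 22 (replace /o 88): {"gpg":40,"i":10,"jz":24,"mr":85,"o":88,"q":87,"uus":7}
After op 23 (add /uus 19): {"gpg":40,"i":10,"jz":24,"mr":85,"o":88,"q":87,"uus":19}
After op 24 (add /qn 97): {"gpg":40,"i":10,"jz":24,"mr":85,"o":88,"q":87,"qn":97,"uus":19}
After op 25 (add /x 3): {"gpg":40,"i":10,"jz":24,"mr":85,"o":88,"q":87,"qn":97,"uus":19,"x":3}
Value at /jz: 24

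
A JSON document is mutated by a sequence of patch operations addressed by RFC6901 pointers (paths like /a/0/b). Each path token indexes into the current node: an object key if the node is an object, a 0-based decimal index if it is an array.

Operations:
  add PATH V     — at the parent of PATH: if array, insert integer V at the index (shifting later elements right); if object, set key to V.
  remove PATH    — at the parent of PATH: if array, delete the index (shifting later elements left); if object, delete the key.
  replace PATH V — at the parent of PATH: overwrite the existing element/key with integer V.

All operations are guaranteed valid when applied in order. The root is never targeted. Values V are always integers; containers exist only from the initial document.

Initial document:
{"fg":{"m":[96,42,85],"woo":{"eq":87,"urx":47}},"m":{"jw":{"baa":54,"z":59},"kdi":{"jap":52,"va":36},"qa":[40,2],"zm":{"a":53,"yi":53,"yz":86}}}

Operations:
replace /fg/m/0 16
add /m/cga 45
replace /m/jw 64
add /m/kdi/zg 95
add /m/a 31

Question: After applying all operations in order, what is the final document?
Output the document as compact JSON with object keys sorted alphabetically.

Answer: {"fg":{"m":[16,42,85],"woo":{"eq":87,"urx":47}},"m":{"a":31,"cga":45,"jw":64,"kdi":{"jap":52,"va":36,"zg":95},"qa":[40,2],"zm":{"a":53,"yi":53,"yz":86}}}

Derivation:
After op 1 (replace /fg/m/0 16): {"fg":{"m":[16,42,85],"woo":{"eq":87,"urx":47}},"m":{"jw":{"baa":54,"z":59},"kdi":{"jap":52,"va":36},"qa":[40,2],"zm":{"a":53,"yi":53,"yz":86}}}
After op 2 (add /m/cga 45): {"fg":{"m":[16,42,85],"woo":{"eq":87,"urx":47}},"m":{"cga":45,"jw":{"baa":54,"z":59},"kdi":{"jap":52,"va":36},"qa":[40,2],"zm":{"a":53,"yi":53,"yz":86}}}
After op 3 (replace /m/jw 64): {"fg":{"m":[16,42,85],"woo":{"eq":87,"urx":47}},"m":{"cga":45,"jw":64,"kdi":{"jap":52,"va":36},"qa":[40,2],"zm":{"a":53,"yi":53,"yz":86}}}
After op 4 (add /m/kdi/zg 95): {"fg":{"m":[16,42,85],"woo":{"eq":87,"urx":47}},"m":{"cga":45,"jw":64,"kdi":{"jap":52,"va":36,"zg":95},"qa":[40,2],"zm":{"a":53,"yi":53,"yz":86}}}
After op 5 (add /m/a 31): {"fg":{"m":[16,42,85],"woo":{"eq":87,"urx":47}},"m":{"a":31,"cga":45,"jw":64,"kdi":{"jap":52,"va":36,"zg":95},"qa":[40,2],"zm":{"a":53,"yi":53,"yz":86}}}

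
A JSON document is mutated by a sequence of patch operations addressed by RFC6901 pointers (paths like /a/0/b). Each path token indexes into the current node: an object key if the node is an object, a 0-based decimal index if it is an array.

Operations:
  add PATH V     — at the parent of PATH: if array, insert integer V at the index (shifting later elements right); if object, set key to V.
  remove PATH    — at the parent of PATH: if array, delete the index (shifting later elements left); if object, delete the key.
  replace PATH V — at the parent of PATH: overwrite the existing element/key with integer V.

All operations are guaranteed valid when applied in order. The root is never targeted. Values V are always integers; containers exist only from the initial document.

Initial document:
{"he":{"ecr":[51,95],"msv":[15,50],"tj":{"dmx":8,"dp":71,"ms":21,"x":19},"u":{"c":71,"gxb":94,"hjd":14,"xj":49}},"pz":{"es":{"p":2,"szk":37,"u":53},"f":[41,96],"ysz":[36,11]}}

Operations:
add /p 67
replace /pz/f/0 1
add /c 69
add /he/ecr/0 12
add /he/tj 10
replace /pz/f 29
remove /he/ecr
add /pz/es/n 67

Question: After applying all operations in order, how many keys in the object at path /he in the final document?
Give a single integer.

Answer: 3

Derivation:
After op 1 (add /p 67): {"he":{"ecr":[51,95],"msv":[15,50],"tj":{"dmx":8,"dp":71,"ms":21,"x":19},"u":{"c":71,"gxb":94,"hjd":14,"xj":49}},"p":67,"pz":{"es":{"p":2,"szk":37,"u":53},"f":[41,96],"ysz":[36,11]}}
After op 2 (replace /pz/f/0 1): {"he":{"ecr":[51,95],"msv":[15,50],"tj":{"dmx":8,"dp":71,"ms":21,"x":19},"u":{"c":71,"gxb":94,"hjd":14,"xj":49}},"p":67,"pz":{"es":{"p":2,"szk":37,"u":53},"f":[1,96],"ysz":[36,11]}}
After op 3 (add /c 69): {"c":69,"he":{"ecr":[51,95],"msv":[15,50],"tj":{"dmx":8,"dp":71,"ms":21,"x":19},"u":{"c":71,"gxb":94,"hjd":14,"xj":49}},"p":67,"pz":{"es":{"p":2,"szk":37,"u":53},"f":[1,96],"ysz":[36,11]}}
After op 4 (add /he/ecr/0 12): {"c":69,"he":{"ecr":[12,51,95],"msv":[15,50],"tj":{"dmx":8,"dp":71,"ms":21,"x":19},"u":{"c":71,"gxb":94,"hjd":14,"xj":49}},"p":67,"pz":{"es":{"p":2,"szk":37,"u":53},"f":[1,96],"ysz":[36,11]}}
After op 5 (add /he/tj 10): {"c":69,"he":{"ecr":[12,51,95],"msv":[15,50],"tj":10,"u":{"c":71,"gxb":94,"hjd":14,"xj":49}},"p":67,"pz":{"es":{"p":2,"szk":37,"u":53},"f":[1,96],"ysz":[36,11]}}
After op 6 (replace /pz/f 29): {"c":69,"he":{"ecr":[12,51,95],"msv":[15,50],"tj":10,"u":{"c":71,"gxb":94,"hjd":14,"xj":49}},"p":67,"pz":{"es":{"p":2,"szk":37,"u":53},"f":29,"ysz":[36,11]}}
After op 7 (remove /he/ecr): {"c":69,"he":{"msv":[15,50],"tj":10,"u":{"c":71,"gxb":94,"hjd":14,"xj":49}},"p":67,"pz":{"es":{"p":2,"szk":37,"u":53},"f":29,"ysz":[36,11]}}
After op 8 (add /pz/es/n 67): {"c":69,"he":{"msv":[15,50],"tj":10,"u":{"c":71,"gxb":94,"hjd":14,"xj":49}},"p":67,"pz":{"es":{"n":67,"p":2,"szk":37,"u":53},"f":29,"ysz":[36,11]}}
Size at path /he: 3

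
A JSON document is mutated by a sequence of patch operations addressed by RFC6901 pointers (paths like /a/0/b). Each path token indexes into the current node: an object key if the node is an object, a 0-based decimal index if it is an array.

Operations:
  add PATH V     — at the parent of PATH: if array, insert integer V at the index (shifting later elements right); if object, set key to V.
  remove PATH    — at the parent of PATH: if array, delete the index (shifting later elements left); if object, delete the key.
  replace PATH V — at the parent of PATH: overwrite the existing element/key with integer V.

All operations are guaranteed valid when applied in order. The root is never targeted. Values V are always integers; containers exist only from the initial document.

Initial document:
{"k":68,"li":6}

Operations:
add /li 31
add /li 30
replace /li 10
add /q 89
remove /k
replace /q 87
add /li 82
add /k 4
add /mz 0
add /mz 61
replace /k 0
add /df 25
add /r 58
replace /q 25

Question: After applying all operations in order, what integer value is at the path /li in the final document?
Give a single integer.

Answer: 82

Derivation:
After op 1 (add /li 31): {"k":68,"li":31}
After op 2 (add /li 30): {"k":68,"li":30}
After op 3 (replace /li 10): {"k":68,"li":10}
After op 4 (add /q 89): {"k":68,"li":10,"q":89}
After op 5 (remove /k): {"li":10,"q":89}
After op 6 (replace /q 87): {"li":10,"q":87}
After op 7 (add /li 82): {"li":82,"q":87}
After op 8 (add /k 4): {"k":4,"li":82,"q":87}
After op 9 (add /mz 0): {"k":4,"li":82,"mz":0,"q":87}
After op 10 (add /mz 61): {"k":4,"li":82,"mz":61,"q":87}
After op 11 (replace /k 0): {"k":0,"li":82,"mz":61,"q":87}
After op 12 (add /df 25): {"df":25,"k":0,"li":82,"mz":61,"q":87}
After op 13 (add /r 58): {"df":25,"k":0,"li":82,"mz":61,"q":87,"r":58}
After op 14 (replace /q 25): {"df":25,"k":0,"li":82,"mz":61,"q":25,"r":58}
Value at /li: 82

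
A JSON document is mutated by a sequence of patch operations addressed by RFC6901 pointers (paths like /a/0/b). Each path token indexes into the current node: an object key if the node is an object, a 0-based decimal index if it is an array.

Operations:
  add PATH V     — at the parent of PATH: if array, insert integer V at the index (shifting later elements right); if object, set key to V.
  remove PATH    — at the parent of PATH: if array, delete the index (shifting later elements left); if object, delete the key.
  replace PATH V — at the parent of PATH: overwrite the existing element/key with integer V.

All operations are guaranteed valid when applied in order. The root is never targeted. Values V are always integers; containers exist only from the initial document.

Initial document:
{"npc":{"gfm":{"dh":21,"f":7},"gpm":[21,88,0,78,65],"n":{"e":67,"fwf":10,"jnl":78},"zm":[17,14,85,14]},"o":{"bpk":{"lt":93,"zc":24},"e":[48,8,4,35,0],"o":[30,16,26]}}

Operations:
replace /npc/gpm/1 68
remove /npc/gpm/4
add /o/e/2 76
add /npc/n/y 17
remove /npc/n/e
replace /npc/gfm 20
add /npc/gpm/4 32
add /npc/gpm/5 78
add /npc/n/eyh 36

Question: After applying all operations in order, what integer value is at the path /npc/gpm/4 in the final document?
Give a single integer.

Answer: 32

Derivation:
After op 1 (replace /npc/gpm/1 68): {"npc":{"gfm":{"dh":21,"f":7},"gpm":[21,68,0,78,65],"n":{"e":67,"fwf":10,"jnl":78},"zm":[17,14,85,14]},"o":{"bpk":{"lt":93,"zc":24},"e":[48,8,4,35,0],"o":[30,16,26]}}
After op 2 (remove /npc/gpm/4): {"npc":{"gfm":{"dh":21,"f":7},"gpm":[21,68,0,78],"n":{"e":67,"fwf":10,"jnl":78},"zm":[17,14,85,14]},"o":{"bpk":{"lt":93,"zc":24},"e":[48,8,4,35,0],"o":[30,16,26]}}
After op 3 (add /o/e/2 76): {"npc":{"gfm":{"dh":21,"f":7},"gpm":[21,68,0,78],"n":{"e":67,"fwf":10,"jnl":78},"zm":[17,14,85,14]},"o":{"bpk":{"lt":93,"zc":24},"e":[48,8,76,4,35,0],"o":[30,16,26]}}
After op 4 (add /npc/n/y 17): {"npc":{"gfm":{"dh":21,"f":7},"gpm":[21,68,0,78],"n":{"e":67,"fwf":10,"jnl":78,"y":17},"zm":[17,14,85,14]},"o":{"bpk":{"lt":93,"zc":24},"e":[48,8,76,4,35,0],"o":[30,16,26]}}
After op 5 (remove /npc/n/e): {"npc":{"gfm":{"dh":21,"f":7},"gpm":[21,68,0,78],"n":{"fwf":10,"jnl":78,"y":17},"zm":[17,14,85,14]},"o":{"bpk":{"lt":93,"zc":24},"e":[48,8,76,4,35,0],"o":[30,16,26]}}
After op 6 (replace /npc/gfm 20): {"npc":{"gfm":20,"gpm":[21,68,0,78],"n":{"fwf":10,"jnl":78,"y":17},"zm":[17,14,85,14]},"o":{"bpk":{"lt":93,"zc":24},"e":[48,8,76,4,35,0],"o":[30,16,26]}}
After op 7 (add /npc/gpm/4 32): {"npc":{"gfm":20,"gpm":[21,68,0,78,32],"n":{"fwf":10,"jnl":78,"y":17},"zm":[17,14,85,14]},"o":{"bpk":{"lt":93,"zc":24},"e":[48,8,76,4,35,0],"o":[30,16,26]}}
After op 8 (add /npc/gpm/5 78): {"npc":{"gfm":20,"gpm":[21,68,0,78,32,78],"n":{"fwf":10,"jnl":78,"y":17},"zm":[17,14,85,14]},"o":{"bpk":{"lt":93,"zc":24},"e":[48,8,76,4,35,0],"o":[30,16,26]}}
After op 9 (add /npc/n/eyh 36): {"npc":{"gfm":20,"gpm":[21,68,0,78,32,78],"n":{"eyh":36,"fwf":10,"jnl":78,"y":17},"zm":[17,14,85,14]},"o":{"bpk":{"lt":93,"zc":24},"e":[48,8,76,4,35,0],"o":[30,16,26]}}
Value at /npc/gpm/4: 32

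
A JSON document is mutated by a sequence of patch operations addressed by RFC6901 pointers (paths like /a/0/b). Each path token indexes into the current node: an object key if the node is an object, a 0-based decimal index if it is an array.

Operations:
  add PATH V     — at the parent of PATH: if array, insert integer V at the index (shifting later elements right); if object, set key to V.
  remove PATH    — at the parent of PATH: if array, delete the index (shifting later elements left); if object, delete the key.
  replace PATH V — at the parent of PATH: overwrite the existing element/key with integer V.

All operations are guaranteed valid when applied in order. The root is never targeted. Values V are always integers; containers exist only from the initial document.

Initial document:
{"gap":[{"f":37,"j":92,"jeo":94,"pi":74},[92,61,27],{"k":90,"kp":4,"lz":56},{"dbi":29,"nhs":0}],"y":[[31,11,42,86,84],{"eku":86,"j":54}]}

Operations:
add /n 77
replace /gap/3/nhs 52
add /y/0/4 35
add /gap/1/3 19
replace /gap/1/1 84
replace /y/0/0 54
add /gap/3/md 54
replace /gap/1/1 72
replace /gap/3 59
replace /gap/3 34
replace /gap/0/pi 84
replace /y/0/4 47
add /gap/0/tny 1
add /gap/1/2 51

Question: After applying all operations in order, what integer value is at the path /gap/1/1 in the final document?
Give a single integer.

Answer: 72

Derivation:
After op 1 (add /n 77): {"gap":[{"f":37,"j":92,"jeo":94,"pi":74},[92,61,27],{"k":90,"kp":4,"lz":56},{"dbi":29,"nhs":0}],"n":77,"y":[[31,11,42,86,84],{"eku":86,"j":54}]}
After op 2 (replace /gap/3/nhs 52): {"gap":[{"f":37,"j":92,"jeo":94,"pi":74},[92,61,27],{"k":90,"kp":4,"lz":56},{"dbi":29,"nhs":52}],"n":77,"y":[[31,11,42,86,84],{"eku":86,"j":54}]}
After op 3 (add /y/0/4 35): {"gap":[{"f":37,"j":92,"jeo":94,"pi":74},[92,61,27],{"k":90,"kp":4,"lz":56},{"dbi":29,"nhs":52}],"n":77,"y":[[31,11,42,86,35,84],{"eku":86,"j":54}]}
After op 4 (add /gap/1/3 19): {"gap":[{"f":37,"j":92,"jeo":94,"pi":74},[92,61,27,19],{"k":90,"kp":4,"lz":56},{"dbi":29,"nhs":52}],"n":77,"y":[[31,11,42,86,35,84],{"eku":86,"j":54}]}
After op 5 (replace /gap/1/1 84): {"gap":[{"f":37,"j":92,"jeo":94,"pi":74},[92,84,27,19],{"k":90,"kp":4,"lz":56},{"dbi":29,"nhs":52}],"n":77,"y":[[31,11,42,86,35,84],{"eku":86,"j":54}]}
After op 6 (replace /y/0/0 54): {"gap":[{"f":37,"j":92,"jeo":94,"pi":74},[92,84,27,19],{"k":90,"kp":4,"lz":56},{"dbi":29,"nhs":52}],"n":77,"y":[[54,11,42,86,35,84],{"eku":86,"j":54}]}
After op 7 (add /gap/3/md 54): {"gap":[{"f":37,"j":92,"jeo":94,"pi":74},[92,84,27,19],{"k":90,"kp":4,"lz":56},{"dbi":29,"md":54,"nhs":52}],"n":77,"y":[[54,11,42,86,35,84],{"eku":86,"j":54}]}
After op 8 (replace /gap/1/1 72): {"gap":[{"f":37,"j":92,"jeo":94,"pi":74},[92,72,27,19],{"k":90,"kp":4,"lz":56},{"dbi":29,"md":54,"nhs":52}],"n":77,"y":[[54,11,42,86,35,84],{"eku":86,"j":54}]}
After op 9 (replace /gap/3 59): {"gap":[{"f":37,"j":92,"jeo":94,"pi":74},[92,72,27,19],{"k":90,"kp":4,"lz":56},59],"n":77,"y":[[54,11,42,86,35,84],{"eku":86,"j":54}]}
After op 10 (replace /gap/3 34): {"gap":[{"f":37,"j":92,"jeo":94,"pi":74},[92,72,27,19],{"k":90,"kp":4,"lz":56},34],"n":77,"y":[[54,11,42,86,35,84],{"eku":86,"j":54}]}
After op 11 (replace /gap/0/pi 84): {"gap":[{"f":37,"j":92,"jeo":94,"pi":84},[92,72,27,19],{"k":90,"kp":4,"lz":56},34],"n":77,"y":[[54,11,42,86,35,84],{"eku":86,"j":54}]}
After op 12 (replace /y/0/4 47): {"gap":[{"f":37,"j":92,"jeo":94,"pi":84},[92,72,27,19],{"k":90,"kp":4,"lz":56},34],"n":77,"y":[[54,11,42,86,47,84],{"eku":86,"j":54}]}
After op 13 (add /gap/0/tny 1): {"gap":[{"f":37,"j":92,"jeo":94,"pi":84,"tny":1},[92,72,27,19],{"k":90,"kp":4,"lz":56},34],"n":77,"y":[[54,11,42,86,47,84],{"eku":86,"j":54}]}
After op 14 (add /gap/1/2 51): {"gap":[{"f":37,"j":92,"jeo":94,"pi":84,"tny":1},[92,72,51,27,19],{"k":90,"kp":4,"lz":56},34],"n":77,"y":[[54,11,42,86,47,84],{"eku":86,"j":54}]}
Value at /gap/1/1: 72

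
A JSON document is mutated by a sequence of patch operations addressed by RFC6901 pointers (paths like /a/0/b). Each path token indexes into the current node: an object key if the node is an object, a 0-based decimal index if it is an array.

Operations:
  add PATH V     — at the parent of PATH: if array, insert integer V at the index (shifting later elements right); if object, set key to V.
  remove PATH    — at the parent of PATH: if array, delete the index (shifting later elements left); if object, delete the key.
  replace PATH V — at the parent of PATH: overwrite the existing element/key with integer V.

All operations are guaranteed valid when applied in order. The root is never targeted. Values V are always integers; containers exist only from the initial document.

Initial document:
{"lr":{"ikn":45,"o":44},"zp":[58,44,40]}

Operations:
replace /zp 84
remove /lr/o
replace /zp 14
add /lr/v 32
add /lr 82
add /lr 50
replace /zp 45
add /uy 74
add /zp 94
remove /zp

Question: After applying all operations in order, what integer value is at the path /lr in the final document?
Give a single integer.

After op 1 (replace /zp 84): {"lr":{"ikn":45,"o":44},"zp":84}
After op 2 (remove /lr/o): {"lr":{"ikn":45},"zp":84}
After op 3 (replace /zp 14): {"lr":{"ikn":45},"zp":14}
After op 4 (add /lr/v 32): {"lr":{"ikn":45,"v":32},"zp":14}
After op 5 (add /lr 82): {"lr":82,"zp":14}
After op 6 (add /lr 50): {"lr":50,"zp":14}
After op 7 (replace /zp 45): {"lr":50,"zp":45}
After op 8 (add /uy 74): {"lr":50,"uy":74,"zp":45}
After op 9 (add /zp 94): {"lr":50,"uy":74,"zp":94}
After op 10 (remove /zp): {"lr":50,"uy":74}
Value at /lr: 50

Answer: 50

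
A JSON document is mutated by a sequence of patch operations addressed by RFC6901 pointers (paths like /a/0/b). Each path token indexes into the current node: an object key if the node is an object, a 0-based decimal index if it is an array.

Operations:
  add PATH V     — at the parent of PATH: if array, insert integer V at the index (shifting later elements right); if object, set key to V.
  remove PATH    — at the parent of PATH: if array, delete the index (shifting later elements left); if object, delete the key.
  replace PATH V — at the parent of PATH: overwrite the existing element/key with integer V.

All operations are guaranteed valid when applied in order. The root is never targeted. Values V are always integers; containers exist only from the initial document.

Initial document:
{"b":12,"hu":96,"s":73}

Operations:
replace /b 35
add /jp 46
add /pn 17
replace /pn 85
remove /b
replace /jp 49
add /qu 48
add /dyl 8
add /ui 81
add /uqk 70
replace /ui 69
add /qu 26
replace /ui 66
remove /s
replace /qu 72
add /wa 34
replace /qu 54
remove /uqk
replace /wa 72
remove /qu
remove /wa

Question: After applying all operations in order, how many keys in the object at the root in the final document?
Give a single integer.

After op 1 (replace /b 35): {"b":35,"hu":96,"s":73}
After op 2 (add /jp 46): {"b":35,"hu":96,"jp":46,"s":73}
After op 3 (add /pn 17): {"b":35,"hu":96,"jp":46,"pn":17,"s":73}
After op 4 (replace /pn 85): {"b":35,"hu":96,"jp":46,"pn":85,"s":73}
After op 5 (remove /b): {"hu":96,"jp":46,"pn":85,"s":73}
After op 6 (replace /jp 49): {"hu":96,"jp":49,"pn":85,"s":73}
After op 7 (add /qu 48): {"hu":96,"jp":49,"pn":85,"qu":48,"s":73}
After op 8 (add /dyl 8): {"dyl":8,"hu":96,"jp":49,"pn":85,"qu":48,"s":73}
After op 9 (add /ui 81): {"dyl":8,"hu":96,"jp":49,"pn":85,"qu":48,"s":73,"ui":81}
After op 10 (add /uqk 70): {"dyl":8,"hu":96,"jp":49,"pn":85,"qu":48,"s":73,"ui":81,"uqk":70}
After op 11 (replace /ui 69): {"dyl":8,"hu":96,"jp":49,"pn":85,"qu":48,"s":73,"ui":69,"uqk":70}
After op 12 (add /qu 26): {"dyl":8,"hu":96,"jp":49,"pn":85,"qu":26,"s":73,"ui":69,"uqk":70}
After op 13 (replace /ui 66): {"dyl":8,"hu":96,"jp":49,"pn":85,"qu":26,"s":73,"ui":66,"uqk":70}
After op 14 (remove /s): {"dyl":8,"hu":96,"jp":49,"pn":85,"qu":26,"ui":66,"uqk":70}
After op 15 (replace /qu 72): {"dyl":8,"hu":96,"jp":49,"pn":85,"qu":72,"ui":66,"uqk":70}
After op 16 (add /wa 34): {"dyl":8,"hu":96,"jp":49,"pn":85,"qu":72,"ui":66,"uqk":70,"wa":34}
After op 17 (replace /qu 54): {"dyl":8,"hu":96,"jp":49,"pn":85,"qu":54,"ui":66,"uqk":70,"wa":34}
After op 18 (remove /uqk): {"dyl":8,"hu":96,"jp":49,"pn":85,"qu":54,"ui":66,"wa":34}
After op 19 (replace /wa 72): {"dyl":8,"hu":96,"jp":49,"pn":85,"qu":54,"ui":66,"wa":72}
After op 20 (remove /qu): {"dyl":8,"hu":96,"jp":49,"pn":85,"ui":66,"wa":72}
After op 21 (remove /wa): {"dyl":8,"hu":96,"jp":49,"pn":85,"ui":66}
Size at the root: 5

Answer: 5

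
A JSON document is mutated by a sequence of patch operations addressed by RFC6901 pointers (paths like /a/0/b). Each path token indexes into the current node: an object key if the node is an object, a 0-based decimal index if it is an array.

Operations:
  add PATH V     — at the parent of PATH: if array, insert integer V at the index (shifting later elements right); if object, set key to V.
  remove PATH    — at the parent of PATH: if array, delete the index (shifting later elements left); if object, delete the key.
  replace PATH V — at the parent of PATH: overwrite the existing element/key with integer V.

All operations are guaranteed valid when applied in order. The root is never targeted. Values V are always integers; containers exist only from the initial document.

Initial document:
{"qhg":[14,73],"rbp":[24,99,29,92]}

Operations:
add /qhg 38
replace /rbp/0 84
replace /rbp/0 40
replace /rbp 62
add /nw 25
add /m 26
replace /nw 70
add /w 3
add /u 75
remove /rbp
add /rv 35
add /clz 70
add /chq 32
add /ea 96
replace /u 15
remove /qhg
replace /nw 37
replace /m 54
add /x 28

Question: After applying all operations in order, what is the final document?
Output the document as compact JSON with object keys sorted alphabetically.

Answer: {"chq":32,"clz":70,"ea":96,"m":54,"nw":37,"rv":35,"u":15,"w":3,"x":28}

Derivation:
After op 1 (add /qhg 38): {"qhg":38,"rbp":[24,99,29,92]}
After op 2 (replace /rbp/0 84): {"qhg":38,"rbp":[84,99,29,92]}
After op 3 (replace /rbp/0 40): {"qhg":38,"rbp":[40,99,29,92]}
After op 4 (replace /rbp 62): {"qhg":38,"rbp":62}
After op 5 (add /nw 25): {"nw":25,"qhg":38,"rbp":62}
After op 6 (add /m 26): {"m":26,"nw":25,"qhg":38,"rbp":62}
After op 7 (replace /nw 70): {"m":26,"nw":70,"qhg":38,"rbp":62}
After op 8 (add /w 3): {"m":26,"nw":70,"qhg":38,"rbp":62,"w":3}
After op 9 (add /u 75): {"m":26,"nw":70,"qhg":38,"rbp":62,"u":75,"w":3}
After op 10 (remove /rbp): {"m":26,"nw":70,"qhg":38,"u":75,"w":3}
After op 11 (add /rv 35): {"m":26,"nw":70,"qhg":38,"rv":35,"u":75,"w":3}
After op 12 (add /clz 70): {"clz":70,"m":26,"nw":70,"qhg":38,"rv":35,"u":75,"w":3}
After op 13 (add /chq 32): {"chq":32,"clz":70,"m":26,"nw":70,"qhg":38,"rv":35,"u":75,"w":3}
After op 14 (add /ea 96): {"chq":32,"clz":70,"ea":96,"m":26,"nw":70,"qhg":38,"rv":35,"u":75,"w":3}
After op 15 (replace /u 15): {"chq":32,"clz":70,"ea":96,"m":26,"nw":70,"qhg":38,"rv":35,"u":15,"w":3}
After op 16 (remove /qhg): {"chq":32,"clz":70,"ea":96,"m":26,"nw":70,"rv":35,"u":15,"w":3}
After op 17 (replace /nw 37): {"chq":32,"clz":70,"ea":96,"m":26,"nw":37,"rv":35,"u":15,"w":3}
After op 18 (replace /m 54): {"chq":32,"clz":70,"ea":96,"m":54,"nw":37,"rv":35,"u":15,"w":3}
After op 19 (add /x 28): {"chq":32,"clz":70,"ea":96,"m":54,"nw":37,"rv":35,"u":15,"w":3,"x":28}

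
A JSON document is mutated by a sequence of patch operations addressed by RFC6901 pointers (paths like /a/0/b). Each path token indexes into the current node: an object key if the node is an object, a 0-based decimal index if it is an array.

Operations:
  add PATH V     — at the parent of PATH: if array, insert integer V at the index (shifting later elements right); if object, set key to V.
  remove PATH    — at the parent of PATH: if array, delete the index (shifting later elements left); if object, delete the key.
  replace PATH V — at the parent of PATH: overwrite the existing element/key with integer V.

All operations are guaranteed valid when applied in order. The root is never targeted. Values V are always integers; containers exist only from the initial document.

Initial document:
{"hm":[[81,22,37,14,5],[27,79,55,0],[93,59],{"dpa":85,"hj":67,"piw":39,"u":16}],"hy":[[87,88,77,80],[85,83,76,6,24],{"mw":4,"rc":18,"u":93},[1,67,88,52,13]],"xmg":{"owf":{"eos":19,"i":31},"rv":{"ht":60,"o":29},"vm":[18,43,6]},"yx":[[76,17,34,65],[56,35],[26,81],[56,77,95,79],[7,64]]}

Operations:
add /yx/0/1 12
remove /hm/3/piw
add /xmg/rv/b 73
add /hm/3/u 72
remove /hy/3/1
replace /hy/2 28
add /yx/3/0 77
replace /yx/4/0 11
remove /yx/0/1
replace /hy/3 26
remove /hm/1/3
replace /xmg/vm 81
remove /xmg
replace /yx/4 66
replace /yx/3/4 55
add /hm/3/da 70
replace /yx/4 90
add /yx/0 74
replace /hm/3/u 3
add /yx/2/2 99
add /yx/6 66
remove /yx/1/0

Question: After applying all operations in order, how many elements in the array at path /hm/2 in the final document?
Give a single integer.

Answer: 2

Derivation:
After op 1 (add /yx/0/1 12): {"hm":[[81,22,37,14,5],[27,79,55,0],[93,59],{"dpa":85,"hj":67,"piw":39,"u":16}],"hy":[[87,88,77,80],[85,83,76,6,24],{"mw":4,"rc":18,"u":93},[1,67,88,52,13]],"xmg":{"owf":{"eos":19,"i":31},"rv":{"ht":60,"o":29},"vm":[18,43,6]},"yx":[[76,12,17,34,65],[56,35],[26,81],[56,77,95,79],[7,64]]}
After op 2 (remove /hm/3/piw): {"hm":[[81,22,37,14,5],[27,79,55,0],[93,59],{"dpa":85,"hj":67,"u":16}],"hy":[[87,88,77,80],[85,83,76,6,24],{"mw":4,"rc":18,"u":93},[1,67,88,52,13]],"xmg":{"owf":{"eos":19,"i":31},"rv":{"ht":60,"o":29},"vm":[18,43,6]},"yx":[[76,12,17,34,65],[56,35],[26,81],[56,77,95,79],[7,64]]}
After op 3 (add /xmg/rv/b 73): {"hm":[[81,22,37,14,5],[27,79,55,0],[93,59],{"dpa":85,"hj":67,"u":16}],"hy":[[87,88,77,80],[85,83,76,6,24],{"mw":4,"rc":18,"u":93},[1,67,88,52,13]],"xmg":{"owf":{"eos":19,"i":31},"rv":{"b":73,"ht":60,"o":29},"vm":[18,43,6]},"yx":[[76,12,17,34,65],[56,35],[26,81],[56,77,95,79],[7,64]]}
After op 4 (add /hm/3/u 72): {"hm":[[81,22,37,14,5],[27,79,55,0],[93,59],{"dpa":85,"hj":67,"u":72}],"hy":[[87,88,77,80],[85,83,76,6,24],{"mw":4,"rc":18,"u":93},[1,67,88,52,13]],"xmg":{"owf":{"eos":19,"i":31},"rv":{"b":73,"ht":60,"o":29},"vm":[18,43,6]},"yx":[[76,12,17,34,65],[56,35],[26,81],[56,77,95,79],[7,64]]}
After op 5 (remove /hy/3/1): {"hm":[[81,22,37,14,5],[27,79,55,0],[93,59],{"dpa":85,"hj":67,"u":72}],"hy":[[87,88,77,80],[85,83,76,6,24],{"mw":4,"rc":18,"u":93},[1,88,52,13]],"xmg":{"owf":{"eos":19,"i":31},"rv":{"b":73,"ht":60,"o":29},"vm":[18,43,6]},"yx":[[76,12,17,34,65],[56,35],[26,81],[56,77,95,79],[7,64]]}
After op 6 (replace /hy/2 28): {"hm":[[81,22,37,14,5],[27,79,55,0],[93,59],{"dpa":85,"hj":67,"u":72}],"hy":[[87,88,77,80],[85,83,76,6,24],28,[1,88,52,13]],"xmg":{"owf":{"eos":19,"i":31},"rv":{"b":73,"ht":60,"o":29},"vm":[18,43,6]},"yx":[[76,12,17,34,65],[56,35],[26,81],[56,77,95,79],[7,64]]}
After op 7 (add /yx/3/0 77): {"hm":[[81,22,37,14,5],[27,79,55,0],[93,59],{"dpa":85,"hj":67,"u":72}],"hy":[[87,88,77,80],[85,83,76,6,24],28,[1,88,52,13]],"xmg":{"owf":{"eos":19,"i":31},"rv":{"b":73,"ht":60,"o":29},"vm":[18,43,6]},"yx":[[76,12,17,34,65],[56,35],[26,81],[77,56,77,95,79],[7,64]]}
After op 8 (replace /yx/4/0 11): {"hm":[[81,22,37,14,5],[27,79,55,0],[93,59],{"dpa":85,"hj":67,"u":72}],"hy":[[87,88,77,80],[85,83,76,6,24],28,[1,88,52,13]],"xmg":{"owf":{"eos":19,"i":31},"rv":{"b":73,"ht":60,"o":29},"vm":[18,43,6]},"yx":[[76,12,17,34,65],[56,35],[26,81],[77,56,77,95,79],[11,64]]}
After op 9 (remove /yx/0/1): {"hm":[[81,22,37,14,5],[27,79,55,0],[93,59],{"dpa":85,"hj":67,"u":72}],"hy":[[87,88,77,80],[85,83,76,6,24],28,[1,88,52,13]],"xmg":{"owf":{"eos":19,"i":31},"rv":{"b":73,"ht":60,"o":29},"vm":[18,43,6]},"yx":[[76,17,34,65],[56,35],[26,81],[77,56,77,95,79],[11,64]]}
After op 10 (replace /hy/3 26): {"hm":[[81,22,37,14,5],[27,79,55,0],[93,59],{"dpa":85,"hj":67,"u":72}],"hy":[[87,88,77,80],[85,83,76,6,24],28,26],"xmg":{"owf":{"eos":19,"i":31},"rv":{"b":73,"ht":60,"o":29},"vm":[18,43,6]},"yx":[[76,17,34,65],[56,35],[26,81],[77,56,77,95,79],[11,64]]}
After op 11 (remove /hm/1/3): {"hm":[[81,22,37,14,5],[27,79,55],[93,59],{"dpa":85,"hj":67,"u":72}],"hy":[[87,88,77,80],[85,83,76,6,24],28,26],"xmg":{"owf":{"eos":19,"i":31},"rv":{"b":73,"ht":60,"o":29},"vm":[18,43,6]},"yx":[[76,17,34,65],[56,35],[26,81],[77,56,77,95,79],[11,64]]}
After op 12 (replace /xmg/vm 81): {"hm":[[81,22,37,14,5],[27,79,55],[93,59],{"dpa":85,"hj":67,"u":72}],"hy":[[87,88,77,80],[85,83,76,6,24],28,26],"xmg":{"owf":{"eos":19,"i":31},"rv":{"b":73,"ht":60,"o":29},"vm":81},"yx":[[76,17,34,65],[56,35],[26,81],[77,56,77,95,79],[11,64]]}
After op 13 (remove /xmg): {"hm":[[81,22,37,14,5],[27,79,55],[93,59],{"dpa":85,"hj":67,"u":72}],"hy":[[87,88,77,80],[85,83,76,6,24],28,26],"yx":[[76,17,34,65],[56,35],[26,81],[77,56,77,95,79],[11,64]]}
After op 14 (replace /yx/4 66): {"hm":[[81,22,37,14,5],[27,79,55],[93,59],{"dpa":85,"hj":67,"u":72}],"hy":[[87,88,77,80],[85,83,76,6,24],28,26],"yx":[[76,17,34,65],[56,35],[26,81],[77,56,77,95,79],66]}
After op 15 (replace /yx/3/4 55): {"hm":[[81,22,37,14,5],[27,79,55],[93,59],{"dpa":85,"hj":67,"u":72}],"hy":[[87,88,77,80],[85,83,76,6,24],28,26],"yx":[[76,17,34,65],[56,35],[26,81],[77,56,77,95,55],66]}
After op 16 (add /hm/3/da 70): {"hm":[[81,22,37,14,5],[27,79,55],[93,59],{"da":70,"dpa":85,"hj":67,"u":72}],"hy":[[87,88,77,80],[85,83,76,6,24],28,26],"yx":[[76,17,34,65],[56,35],[26,81],[77,56,77,95,55],66]}
After op 17 (replace /yx/4 90): {"hm":[[81,22,37,14,5],[27,79,55],[93,59],{"da":70,"dpa":85,"hj":67,"u":72}],"hy":[[87,88,77,80],[85,83,76,6,24],28,26],"yx":[[76,17,34,65],[56,35],[26,81],[77,56,77,95,55],90]}
After op 18 (add /yx/0 74): {"hm":[[81,22,37,14,5],[27,79,55],[93,59],{"da":70,"dpa":85,"hj":67,"u":72}],"hy":[[87,88,77,80],[85,83,76,6,24],28,26],"yx":[74,[76,17,34,65],[56,35],[26,81],[77,56,77,95,55],90]}
After op 19 (replace /hm/3/u 3): {"hm":[[81,22,37,14,5],[27,79,55],[93,59],{"da":70,"dpa":85,"hj":67,"u":3}],"hy":[[87,88,77,80],[85,83,76,6,24],28,26],"yx":[74,[76,17,34,65],[56,35],[26,81],[77,56,77,95,55],90]}
After op 20 (add /yx/2/2 99): {"hm":[[81,22,37,14,5],[27,79,55],[93,59],{"da":70,"dpa":85,"hj":67,"u":3}],"hy":[[87,88,77,80],[85,83,76,6,24],28,26],"yx":[74,[76,17,34,65],[56,35,99],[26,81],[77,56,77,95,55],90]}
After op 21 (add /yx/6 66): {"hm":[[81,22,37,14,5],[27,79,55],[93,59],{"da":70,"dpa":85,"hj":67,"u":3}],"hy":[[87,88,77,80],[85,83,76,6,24],28,26],"yx":[74,[76,17,34,65],[56,35,99],[26,81],[77,56,77,95,55],90,66]}
After op 22 (remove /yx/1/0): {"hm":[[81,22,37,14,5],[27,79,55],[93,59],{"da":70,"dpa":85,"hj":67,"u":3}],"hy":[[87,88,77,80],[85,83,76,6,24],28,26],"yx":[74,[17,34,65],[56,35,99],[26,81],[77,56,77,95,55],90,66]}
Size at path /hm/2: 2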